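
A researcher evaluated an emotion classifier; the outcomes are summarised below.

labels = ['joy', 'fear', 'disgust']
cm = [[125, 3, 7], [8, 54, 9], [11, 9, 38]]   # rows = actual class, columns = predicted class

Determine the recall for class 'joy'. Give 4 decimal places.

recall = TP/(TP+FN).
joy: TP=125, FN=3+7=10 → 125/135 = 0.92593

0.9259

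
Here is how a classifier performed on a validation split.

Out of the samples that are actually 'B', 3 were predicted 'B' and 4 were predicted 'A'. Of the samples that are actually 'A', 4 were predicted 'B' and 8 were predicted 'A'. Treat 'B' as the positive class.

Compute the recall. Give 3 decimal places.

0.429

Recall = TP/(TP+FN) = 3/(3+4) = 3/7 = 0.429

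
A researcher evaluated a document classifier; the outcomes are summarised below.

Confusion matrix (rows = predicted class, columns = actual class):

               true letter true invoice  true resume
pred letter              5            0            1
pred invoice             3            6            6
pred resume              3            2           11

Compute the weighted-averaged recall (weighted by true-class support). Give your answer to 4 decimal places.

0.5946

Per-class recall (TP/(TP+FN)):
  letter: TP=5, FN=3+3=6 → 5/11 = 0.45455
  invoice: TP=6, FN=0+2=2 → 6/8 = 0.75000
  resume: TP=11, FN=1+6=7 → 11/18 = 0.61111
Weighted-recall = Σ (supportᵢ/N)·recallᵢ with N=37: (11/37)·0.45455 + (8/37)·0.75000 + (18/37)·0.61111 = 0.5946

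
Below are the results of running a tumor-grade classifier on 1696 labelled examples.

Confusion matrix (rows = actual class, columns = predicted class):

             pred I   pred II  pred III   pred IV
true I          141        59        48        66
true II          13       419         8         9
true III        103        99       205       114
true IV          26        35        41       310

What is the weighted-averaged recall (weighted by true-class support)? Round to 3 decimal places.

0.634

Per-class recall (TP/(TP+FN)):
  I: TP=141, FN=59+48+66=173 → 141/314 = 0.4490
  II: TP=419, FN=13+8+9=30 → 419/449 = 0.9332
  III: TP=205, FN=103+99+114=316 → 205/521 = 0.3935
  IV: TP=310, FN=26+35+41=102 → 310/412 = 0.7524
Weighted-recall = Σ (supportᵢ/N)·recallᵢ with N=1696: (314/1696)·0.4490 + (449/1696)·0.9332 + (521/1696)·0.3935 + (412/1696)·0.7524 = 0.634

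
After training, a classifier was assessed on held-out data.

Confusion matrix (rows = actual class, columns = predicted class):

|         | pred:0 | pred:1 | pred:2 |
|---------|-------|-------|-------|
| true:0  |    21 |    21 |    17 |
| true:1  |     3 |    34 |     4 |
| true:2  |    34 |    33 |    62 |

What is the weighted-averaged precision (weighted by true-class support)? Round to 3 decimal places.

Per-class precision (TP/(TP+FP)):
  0: TP=21, FP=3+34=37 → 21/58 = 0.3621
  1: TP=34, FP=21+33=54 → 34/88 = 0.3864
  2: TP=62, FP=17+4=21 → 62/83 = 0.7470
Weighted-precision = Σ (supportᵢ/N)·precisionᵢ with N=229: (59/229)·0.3621 + (41/229)·0.3864 + (129/229)·0.7470 = 0.583

0.583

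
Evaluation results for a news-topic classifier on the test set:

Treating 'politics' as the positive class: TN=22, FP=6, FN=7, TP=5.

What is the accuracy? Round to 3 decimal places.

0.675

Accuracy = (TP+TN)/N = (5+22)/40 = 0.675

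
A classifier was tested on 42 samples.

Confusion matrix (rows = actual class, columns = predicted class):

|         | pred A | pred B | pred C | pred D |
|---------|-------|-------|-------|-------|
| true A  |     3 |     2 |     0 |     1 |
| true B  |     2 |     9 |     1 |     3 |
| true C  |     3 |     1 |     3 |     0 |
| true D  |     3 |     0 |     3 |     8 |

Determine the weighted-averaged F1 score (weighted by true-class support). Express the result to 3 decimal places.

Per-class F1 score (2·TP/(2·TP+FP+FN)):
  A: TP=3, FP=2+3+3=8, FN=2+0+1=3 → 6/17 = 0.3529
  B: TP=9, FP=2+1+0=3, FN=2+1+3=6 → 18/27 = 0.6667
  C: TP=3, FP=0+1+3=4, FN=3+1+0=4 → 6/14 = 0.4286
  D: TP=8, FP=1+3+0=4, FN=3+0+3=6 → 16/26 = 0.6154
Weighted-F1 score = Σ (supportᵢ/N)·F1 scoreᵢ with N=42: (6/42)·0.3529 + (15/42)·0.6667 + (7/42)·0.4286 + (14/42)·0.6154 = 0.565

0.565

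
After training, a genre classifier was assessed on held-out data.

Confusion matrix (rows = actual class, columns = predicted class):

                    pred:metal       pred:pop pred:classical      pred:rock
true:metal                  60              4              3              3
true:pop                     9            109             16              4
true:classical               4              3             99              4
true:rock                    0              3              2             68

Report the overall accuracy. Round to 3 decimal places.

0.859

Accuracy = trace / total = (60+109+99+68=336) / 391 = 336/391 = 0.859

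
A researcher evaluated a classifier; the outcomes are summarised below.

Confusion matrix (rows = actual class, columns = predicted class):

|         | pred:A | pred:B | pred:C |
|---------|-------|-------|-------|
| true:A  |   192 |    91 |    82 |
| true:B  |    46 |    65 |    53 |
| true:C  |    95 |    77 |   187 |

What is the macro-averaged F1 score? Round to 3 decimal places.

0.476

Per-class F1 score (2·TP/(2·TP+FP+FN)):
  A: TP=192, FP=46+95=141, FN=91+82=173 → 384/698 = 0.5501
  B: TP=65, FP=91+77=168, FN=46+53=99 → 130/397 = 0.3275
  C: TP=187, FP=82+53=135, FN=95+77=172 → 374/681 = 0.5492
Macro-F1 score = mean = (0.5501 + 0.3275 + 0.5492) / 3 = 0.476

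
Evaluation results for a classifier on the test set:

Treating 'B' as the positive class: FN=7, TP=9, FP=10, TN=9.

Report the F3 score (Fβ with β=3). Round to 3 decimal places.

Fβ = (1+β²)·TP / ((1+β²)·TP + β²·FN + FP), with β²=9
= 10·9 / (10·9 + 9·7 + 10) = 0.552

0.552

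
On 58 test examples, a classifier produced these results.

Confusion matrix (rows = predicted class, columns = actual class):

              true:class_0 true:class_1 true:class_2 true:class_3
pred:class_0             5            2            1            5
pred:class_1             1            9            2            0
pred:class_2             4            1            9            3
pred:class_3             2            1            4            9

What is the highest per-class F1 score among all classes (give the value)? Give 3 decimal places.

0.720

Per-class F1 score (2·TP/(2·TP+FP+FN)):
  class_0: TP=5, FP=2+1+5=8, FN=1+4+2=7 → 10/25 = 0.4000
  class_1: TP=9, FP=1+2+0=3, FN=2+1+1=4 → 18/25 = 0.7200
  class_2: TP=9, FP=4+1+3=8, FN=1+2+4=7 → 18/33 = 0.5455
  class_3: TP=9, FP=2+1+4=7, FN=5+0+3=8 → 18/33 = 0.5455
Highest is class 'class_1' with F1 score = 0.720.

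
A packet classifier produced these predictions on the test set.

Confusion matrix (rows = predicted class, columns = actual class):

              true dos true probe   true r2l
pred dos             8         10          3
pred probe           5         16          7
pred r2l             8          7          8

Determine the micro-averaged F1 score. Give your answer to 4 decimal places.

0.4444

Micro-averaging pools counts across classes: ΣTP=32, ΣFP=40, ΣFN=40.
Micro-F1 score = 2·TP/(2·TP+FP+FN) on pooled counts = 0.4444 (equals overall accuracy in single-label multiclass).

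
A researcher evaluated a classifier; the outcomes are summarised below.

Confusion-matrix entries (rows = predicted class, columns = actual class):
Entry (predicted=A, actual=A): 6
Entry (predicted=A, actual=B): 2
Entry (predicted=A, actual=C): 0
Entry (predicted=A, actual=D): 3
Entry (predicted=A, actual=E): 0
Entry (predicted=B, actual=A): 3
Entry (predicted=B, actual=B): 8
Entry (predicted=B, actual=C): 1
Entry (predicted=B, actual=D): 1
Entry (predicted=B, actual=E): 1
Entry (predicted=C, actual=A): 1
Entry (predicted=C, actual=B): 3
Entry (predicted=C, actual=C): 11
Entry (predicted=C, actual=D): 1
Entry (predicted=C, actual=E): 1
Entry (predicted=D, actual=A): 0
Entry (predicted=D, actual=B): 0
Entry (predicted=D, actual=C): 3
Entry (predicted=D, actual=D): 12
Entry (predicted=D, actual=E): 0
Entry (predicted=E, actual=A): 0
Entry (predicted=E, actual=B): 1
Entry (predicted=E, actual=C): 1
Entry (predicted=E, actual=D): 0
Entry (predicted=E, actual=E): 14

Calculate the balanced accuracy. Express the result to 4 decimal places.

Balanced accuracy = mean of per-class recall.
  A: recall = 6/10 = 0.60000
  B: recall = 8/14 = 0.57143
  C: recall = 11/16 = 0.68750
  D: recall = 12/17 = 0.70588
  E: recall = 14/16 = 0.87500
Mean = (0.60000 + 0.57143 + 0.68750 + 0.70588 + 0.87500) / 5 = 0.6880

0.6880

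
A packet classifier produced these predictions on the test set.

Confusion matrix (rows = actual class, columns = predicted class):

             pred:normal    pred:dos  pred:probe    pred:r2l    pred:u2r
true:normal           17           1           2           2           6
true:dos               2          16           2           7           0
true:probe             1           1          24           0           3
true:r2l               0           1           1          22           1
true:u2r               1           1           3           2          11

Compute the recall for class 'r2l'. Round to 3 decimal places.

One-vs-rest for 'r2l': TP = diagonal; FP = other classes predicted 'r2l'; FN = 'r2l' predicted as other.
recall = TP/(TP+FN).
r2l: TP=22, FN=0+1+1+1=3 → 22/25 = 0.8800

0.880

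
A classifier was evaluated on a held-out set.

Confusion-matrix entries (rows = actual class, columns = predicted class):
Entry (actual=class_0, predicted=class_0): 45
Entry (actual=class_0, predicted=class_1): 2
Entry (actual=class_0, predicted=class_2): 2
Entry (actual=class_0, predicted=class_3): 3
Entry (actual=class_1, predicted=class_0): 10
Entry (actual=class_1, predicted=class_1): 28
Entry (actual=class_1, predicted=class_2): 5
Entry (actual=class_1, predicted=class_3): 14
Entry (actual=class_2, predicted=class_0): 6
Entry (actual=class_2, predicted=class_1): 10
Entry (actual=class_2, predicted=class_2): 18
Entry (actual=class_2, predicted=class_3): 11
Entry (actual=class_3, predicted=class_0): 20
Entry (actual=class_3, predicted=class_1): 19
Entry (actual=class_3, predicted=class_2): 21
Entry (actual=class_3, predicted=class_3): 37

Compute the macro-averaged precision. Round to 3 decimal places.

0.498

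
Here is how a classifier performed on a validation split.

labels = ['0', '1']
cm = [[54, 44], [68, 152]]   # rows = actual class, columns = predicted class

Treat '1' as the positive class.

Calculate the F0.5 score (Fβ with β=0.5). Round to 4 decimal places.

0.7570

Fβ = (1+β²)·TP / ((1+β²)·TP + β²·FN + FP), with β²=1/4
= 1.25·152 / (1.25·152 + 0.25·68 + 44) = 0.7570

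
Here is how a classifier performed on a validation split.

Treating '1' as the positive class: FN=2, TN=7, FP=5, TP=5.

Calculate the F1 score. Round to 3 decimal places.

0.588

Precision = TP/(TP+FP) = 5/10 = 0.5000
Recall = TP/(TP+FN) = 5/7 = 0.7143
F1 = 2·TP/(2·TP+FP+FN) = 10/17 = 0.588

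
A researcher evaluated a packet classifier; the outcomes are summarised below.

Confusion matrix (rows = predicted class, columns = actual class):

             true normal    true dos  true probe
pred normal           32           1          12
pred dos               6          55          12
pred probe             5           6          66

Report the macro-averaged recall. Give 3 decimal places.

0.788

Per-class recall (TP/(TP+FN)):
  normal: TP=32, FN=6+5=11 → 32/43 = 0.7442
  dos: TP=55, FN=1+6=7 → 55/62 = 0.8871
  probe: TP=66, FN=12+12=24 → 66/90 = 0.7333
Macro-recall = mean = (0.7442 + 0.8871 + 0.7333) / 3 = 0.788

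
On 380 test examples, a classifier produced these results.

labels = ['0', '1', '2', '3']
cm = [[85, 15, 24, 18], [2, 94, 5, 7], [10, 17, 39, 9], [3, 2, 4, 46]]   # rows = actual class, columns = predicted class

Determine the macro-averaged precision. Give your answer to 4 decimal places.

0.6753

Per-class precision (TP/(TP+FP)):
  0: TP=85, FP=2+10+3=15 → 85/100 = 0.85000
  1: TP=94, FP=15+17+2=34 → 94/128 = 0.73438
  2: TP=39, FP=24+5+4=33 → 39/72 = 0.54167
  3: TP=46, FP=18+7+9=34 → 46/80 = 0.57500
Macro-precision = mean = (0.85000 + 0.73438 + 0.54167 + 0.57500) / 4 = 0.6753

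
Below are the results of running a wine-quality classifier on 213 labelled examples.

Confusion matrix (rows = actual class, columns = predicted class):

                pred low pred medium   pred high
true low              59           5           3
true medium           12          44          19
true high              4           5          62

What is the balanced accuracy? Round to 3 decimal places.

Balanced accuracy = mean of per-class recall.
  low: recall = 59/67 = 0.8806
  medium: recall = 44/75 = 0.5867
  high: recall = 62/71 = 0.8732
Mean = (0.8806 + 0.5867 + 0.8732) / 3 = 0.780

0.780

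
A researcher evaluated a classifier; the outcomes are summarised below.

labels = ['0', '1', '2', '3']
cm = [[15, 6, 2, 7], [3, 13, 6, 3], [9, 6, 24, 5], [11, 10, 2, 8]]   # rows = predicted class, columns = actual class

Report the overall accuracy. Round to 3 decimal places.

0.462

Accuracy = trace / total = (15+13+24+8=60) / 130 = 60/130 = 0.462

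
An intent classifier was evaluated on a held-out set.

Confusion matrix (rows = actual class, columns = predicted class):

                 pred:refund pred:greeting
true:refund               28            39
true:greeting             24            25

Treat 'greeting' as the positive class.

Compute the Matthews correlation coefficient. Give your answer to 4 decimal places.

-0.0714

MCC = (TP·TN − FP·FN) / √((TP+FP)(TP+FN)(TN+FP)(TN+FN))
Numerator = 25·28 − 39·24 = -236
Denominator = √(64·49·67·52) = √10925824 = 3305.4234
MCC = -236 / 3305.4234 = -0.0714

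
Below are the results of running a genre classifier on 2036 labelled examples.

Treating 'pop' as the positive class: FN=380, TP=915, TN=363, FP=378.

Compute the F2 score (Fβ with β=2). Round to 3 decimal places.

0.707

Fβ = (1+β²)·TP / ((1+β²)·TP + β²·FN + FP), with β²=4
= 5·915 / (5·915 + 4·380 + 378) = 0.707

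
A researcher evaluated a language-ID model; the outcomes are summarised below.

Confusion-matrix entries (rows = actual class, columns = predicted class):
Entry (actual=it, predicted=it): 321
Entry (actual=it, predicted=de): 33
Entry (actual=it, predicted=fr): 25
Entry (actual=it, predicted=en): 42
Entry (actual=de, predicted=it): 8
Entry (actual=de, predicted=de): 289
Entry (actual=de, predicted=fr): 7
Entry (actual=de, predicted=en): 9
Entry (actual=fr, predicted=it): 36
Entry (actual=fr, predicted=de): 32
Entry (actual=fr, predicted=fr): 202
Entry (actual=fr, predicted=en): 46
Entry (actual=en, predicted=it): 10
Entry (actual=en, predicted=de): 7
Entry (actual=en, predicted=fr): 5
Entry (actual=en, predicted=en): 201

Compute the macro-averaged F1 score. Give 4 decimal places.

Per-class F1 score (2·TP/(2·TP+FP+FN)):
  it: TP=321, FP=8+36+10=54, FN=33+25+42=100 → 642/796 = 0.80653
  de: TP=289, FP=33+32+7=72, FN=8+7+9=24 → 578/674 = 0.85757
  fr: TP=202, FP=25+7+5=37, FN=36+32+46=114 → 404/555 = 0.72793
  en: TP=201, FP=42+9+46=97, FN=10+7+5=22 → 402/521 = 0.77159
Macro-F1 score = mean = (0.80653 + 0.85757 + 0.72793 + 0.77159) / 4 = 0.7909

0.7909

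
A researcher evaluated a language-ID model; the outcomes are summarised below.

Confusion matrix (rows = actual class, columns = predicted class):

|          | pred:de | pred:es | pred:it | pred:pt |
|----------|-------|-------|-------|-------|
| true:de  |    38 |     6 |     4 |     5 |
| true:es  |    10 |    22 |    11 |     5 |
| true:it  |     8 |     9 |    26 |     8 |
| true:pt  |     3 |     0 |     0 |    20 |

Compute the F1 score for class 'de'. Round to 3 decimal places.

Treat 'de' as positive and all other classes as negative.
F1 score = 2·TP/(2·TP+FP+FN).
de: TP=38, FP=10+8+3=21, FN=6+4+5=15 → 76/112 = 0.6786

0.679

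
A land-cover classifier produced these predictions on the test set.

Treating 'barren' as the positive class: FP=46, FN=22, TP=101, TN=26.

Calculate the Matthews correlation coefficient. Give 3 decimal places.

0.204

MCC = (TP·TN − FP·FN) / √((TP+FP)(TP+FN)(TN+FP)(TN+FN))
Numerator = 101·26 − 46·22 = 1614
Denominator = √(147·123·72·48) = √62487936 = 7904.9311
MCC = 1614 / 7904.9311 = 0.204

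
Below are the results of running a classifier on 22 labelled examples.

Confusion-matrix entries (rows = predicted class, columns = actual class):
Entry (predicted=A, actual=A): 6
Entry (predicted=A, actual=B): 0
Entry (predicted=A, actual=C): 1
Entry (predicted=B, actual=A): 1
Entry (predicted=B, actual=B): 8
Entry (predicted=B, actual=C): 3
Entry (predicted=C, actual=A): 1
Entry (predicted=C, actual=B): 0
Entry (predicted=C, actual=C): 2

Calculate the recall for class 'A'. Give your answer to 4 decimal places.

0.7500

One-vs-rest for 'A': TP = diagonal; FP = other classes predicted 'A'; FN = 'A' predicted as other.
recall = TP/(TP+FN).
A: TP=6, FN=1+1=2 → 6/8 = 0.75000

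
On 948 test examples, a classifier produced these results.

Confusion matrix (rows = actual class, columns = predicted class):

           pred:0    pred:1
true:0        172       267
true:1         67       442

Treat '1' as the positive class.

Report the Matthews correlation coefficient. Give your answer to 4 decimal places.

0.2988

MCC = (TP·TN − FP·FN) / √((TP+FP)(TP+FN)(TN+FP)(TN+FN))
Numerator = 442·172 − 267·67 = 58135
Denominator = √(709·509·439·239) = √37863995401 = 194586.7298
MCC = 58135 / 194586.7298 = 0.2988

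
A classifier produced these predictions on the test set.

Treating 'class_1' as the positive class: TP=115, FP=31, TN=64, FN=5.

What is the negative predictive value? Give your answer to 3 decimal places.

0.928

NPV = TN/(TN+FN) = 64/(64+5) = 0.928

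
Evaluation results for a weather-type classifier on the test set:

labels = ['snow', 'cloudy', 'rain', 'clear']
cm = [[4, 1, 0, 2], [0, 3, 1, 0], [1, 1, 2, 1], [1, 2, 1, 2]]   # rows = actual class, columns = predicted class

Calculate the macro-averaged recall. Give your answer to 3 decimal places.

0.514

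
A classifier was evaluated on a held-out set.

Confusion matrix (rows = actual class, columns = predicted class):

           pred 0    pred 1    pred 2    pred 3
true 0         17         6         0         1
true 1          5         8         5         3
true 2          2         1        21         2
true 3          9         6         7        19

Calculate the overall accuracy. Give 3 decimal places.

0.580

Accuracy = trace / total = (17+8+21+19=65) / 112 = 65/112 = 0.580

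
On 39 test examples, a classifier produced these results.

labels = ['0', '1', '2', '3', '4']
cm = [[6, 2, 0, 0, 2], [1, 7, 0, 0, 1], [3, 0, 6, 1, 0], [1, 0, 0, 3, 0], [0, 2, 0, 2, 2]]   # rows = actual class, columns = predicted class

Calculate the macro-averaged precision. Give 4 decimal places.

Per-class precision (TP/(TP+FP)):
  0: TP=6, FP=1+3+1+0=5 → 6/11 = 0.54545
  1: TP=7, FP=2+0+0+2=4 → 7/11 = 0.63636
  2: TP=6, FP=0+0+0+0=0 → 6/6 = 1.00000
  3: TP=3, FP=0+0+1+2=3 → 3/6 = 0.50000
  4: TP=2, FP=2+1+0+0=3 → 2/5 = 0.40000
Macro-precision = mean = (0.54545 + 0.63636 + 1.00000 + 0.50000 + 0.40000) / 5 = 0.6164

0.6164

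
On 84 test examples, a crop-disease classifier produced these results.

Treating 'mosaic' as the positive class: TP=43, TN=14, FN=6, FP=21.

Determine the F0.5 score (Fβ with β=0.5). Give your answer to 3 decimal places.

0.705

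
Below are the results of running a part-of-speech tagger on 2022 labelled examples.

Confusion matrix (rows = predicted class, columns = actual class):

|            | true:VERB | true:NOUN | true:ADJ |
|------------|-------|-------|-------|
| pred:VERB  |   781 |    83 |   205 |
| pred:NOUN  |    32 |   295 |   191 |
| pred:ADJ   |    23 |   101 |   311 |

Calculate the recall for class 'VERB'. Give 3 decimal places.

Treat 'VERB' as positive and all other classes as negative.
recall = TP/(TP+FN).
VERB: TP=781, FN=32+23=55 → 781/836 = 0.9342

0.934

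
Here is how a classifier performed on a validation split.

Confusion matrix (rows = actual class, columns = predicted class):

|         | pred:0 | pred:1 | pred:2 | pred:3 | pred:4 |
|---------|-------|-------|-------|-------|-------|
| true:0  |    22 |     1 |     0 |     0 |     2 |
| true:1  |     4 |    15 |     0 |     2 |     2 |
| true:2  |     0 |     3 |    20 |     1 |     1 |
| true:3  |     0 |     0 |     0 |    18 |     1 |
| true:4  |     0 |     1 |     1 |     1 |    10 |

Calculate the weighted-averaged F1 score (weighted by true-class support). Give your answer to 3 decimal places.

Per-class F1 score (2·TP/(2·TP+FP+FN)):
  0: TP=22, FP=4+0+0+0=4, FN=1+0+0+2=3 → 44/51 = 0.8627
  1: TP=15, FP=1+3+0+1=5, FN=4+0+2+2=8 → 30/43 = 0.6977
  2: TP=20, FP=0+0+0+1=1, FN=0+3+1+1=5 → 40/46 = 0.8696
  3: TP=18, FP=0+2+1+1=4, FN=0+0+0+1=1 → 36/41 = 0.8780
  4: TP=10, FP=2+2+1+1=6, FN=0+1+1+1=3 → 20/29 = 0.6897
Weighted-F1 score = Σ (supportᵢ/N)·F1 scoreᵢ with N=105: (25/105)·0.8627 + (23/105)·0.6977 + (25/105)·0.8696 + (19/105)·0.8780 + (13/105)·0.6897 = 0.810

0.810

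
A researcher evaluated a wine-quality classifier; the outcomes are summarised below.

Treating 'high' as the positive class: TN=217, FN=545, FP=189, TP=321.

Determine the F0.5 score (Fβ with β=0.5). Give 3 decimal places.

Fβ = (1+β²)·TP / ((1+β²)·TP + β²·FN + FP), with β²=1/4
= 1.25·321 / (1.25·321 + 0.25·545 + 189) = 0.552

0.552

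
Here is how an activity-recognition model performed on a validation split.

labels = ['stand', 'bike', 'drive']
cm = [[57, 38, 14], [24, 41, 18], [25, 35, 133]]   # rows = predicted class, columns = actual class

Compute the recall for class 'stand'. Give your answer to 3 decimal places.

One-vs-rest for 'stand': TP = diagonal; FP = other classes predicted 'stand'; FN = 'stand' predicted as other.
recall = TP/(TP+FN).
stand: TP=57, FN=24+25=49 → 57/106 = 0.5377

0.538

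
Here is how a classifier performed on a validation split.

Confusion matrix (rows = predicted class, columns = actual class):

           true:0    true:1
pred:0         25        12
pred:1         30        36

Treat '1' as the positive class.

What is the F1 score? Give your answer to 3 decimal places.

0.632

Precision = TP/(TP+FP) = 36/66 = 0.5455
Recall = TP/(TP+FN) = 36/48 = 0.7500
F1 = 2·TP/(2·TP+FP+FN) = 72/114 = 0.632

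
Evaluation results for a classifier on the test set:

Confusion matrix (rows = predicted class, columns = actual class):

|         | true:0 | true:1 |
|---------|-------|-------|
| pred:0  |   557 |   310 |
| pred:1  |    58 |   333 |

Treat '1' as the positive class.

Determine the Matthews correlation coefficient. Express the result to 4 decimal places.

0.4575

MCC = (TP·TN − FP·FN) / √((TP+FP)(TP+FN)(TN+FP)(TN+FN))
Numerator = 333·557 − 58·310 = 167501
Denominator = √(391·643·615·867) = √134054668665 = 366134.7684
MCC = 167501 / 366134.7684 = 0.4575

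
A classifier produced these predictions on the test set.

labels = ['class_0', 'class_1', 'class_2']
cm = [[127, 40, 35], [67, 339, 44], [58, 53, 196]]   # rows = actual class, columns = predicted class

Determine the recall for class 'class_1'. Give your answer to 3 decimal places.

0.753

recall = TP/(TP+FN).
class_1: TP=339, FN=67+44=111 → 339/450 = 0.7533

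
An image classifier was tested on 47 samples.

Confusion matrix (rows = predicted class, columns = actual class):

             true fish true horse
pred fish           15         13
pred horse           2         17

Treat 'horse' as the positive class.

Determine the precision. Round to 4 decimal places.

Precision = TP/(TP+FP) = 17/(17+2) = 17/19 = 0.8947

0.8947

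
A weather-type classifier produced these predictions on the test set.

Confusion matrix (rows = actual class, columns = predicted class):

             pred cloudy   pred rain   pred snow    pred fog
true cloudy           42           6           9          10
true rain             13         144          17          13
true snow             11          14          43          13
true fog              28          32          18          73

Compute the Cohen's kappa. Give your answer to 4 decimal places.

Observed agreement pₒ = trace/N = 302/486 = 0.62140
Expected agreement pₑ = Σ (rowᵢ·colᵢ)/N² = (67·94 + 187·196 + 81·87 + 151·109)/486² = 0.28136
κ = (pₒ − pₑ)/(1 − pₑ) = (0.62140 − 0.28136)/(1 − 0.28136) = 0.4732

0.4732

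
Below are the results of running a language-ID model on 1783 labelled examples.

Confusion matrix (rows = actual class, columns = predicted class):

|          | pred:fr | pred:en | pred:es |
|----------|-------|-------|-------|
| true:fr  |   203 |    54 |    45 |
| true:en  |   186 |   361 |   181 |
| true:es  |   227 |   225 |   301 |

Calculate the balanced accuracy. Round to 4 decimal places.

0.5226

Balanced accuracy = mean of per-class recall.
  fr: recall = 203/302 = 0.67219
  en: recall = 361/728 = 0.49588
  es: recall = 301/753 = 0.39973
Mean = (0.67219 + 0.49588 + 0.39973) / 3 = 0.5226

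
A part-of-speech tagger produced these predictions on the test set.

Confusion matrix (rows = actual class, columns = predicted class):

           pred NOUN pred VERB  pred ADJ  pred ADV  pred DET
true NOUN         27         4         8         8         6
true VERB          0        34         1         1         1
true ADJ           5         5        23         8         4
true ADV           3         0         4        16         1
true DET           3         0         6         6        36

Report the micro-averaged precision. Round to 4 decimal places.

Micro-averaging pools counts across classes: ΣTP=136, ΣFP=74, ΣFN=74.
Micro-precision = TP/(TP+FP) on pooled counts = 0.6476 (equals overall accuracy in single-label multiclass).

0.6476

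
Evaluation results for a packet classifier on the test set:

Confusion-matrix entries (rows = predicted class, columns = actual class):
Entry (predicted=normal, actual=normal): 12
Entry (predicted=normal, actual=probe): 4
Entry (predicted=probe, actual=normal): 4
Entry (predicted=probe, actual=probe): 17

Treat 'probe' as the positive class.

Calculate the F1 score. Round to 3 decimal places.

Precision = TP/(TP+FP) = 17/21 = 0.8095
Recall = TP/(TP+FN) = 17/21 = 0.8095
F1 = 2·TP/(2·TP+FP+FN) = 34/42 = 0.810

0.810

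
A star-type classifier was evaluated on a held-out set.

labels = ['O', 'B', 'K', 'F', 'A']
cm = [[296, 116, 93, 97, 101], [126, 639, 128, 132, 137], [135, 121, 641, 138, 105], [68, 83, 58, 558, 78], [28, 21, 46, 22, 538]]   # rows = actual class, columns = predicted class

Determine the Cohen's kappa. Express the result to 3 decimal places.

0.489

Observed agreement pₒ = trace/N = 2672/4505 = 0.5931
Expected agreement pₑ = Σ (rowᵢ·colᵢ)/N² = (703·653 + 1162·980 + 1140·966 + 845·947 + 655·959)/4505² = 0.2034
κ = (pₒ − pₑ)/(1 − pₑ) = (0.5931 − 0.2034)/(1 − 0.2034) = 0.489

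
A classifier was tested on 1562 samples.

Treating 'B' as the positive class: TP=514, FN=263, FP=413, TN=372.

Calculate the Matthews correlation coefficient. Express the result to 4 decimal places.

MCC = (TP·TN − FP·FN) / √((TP+FP)(TP+FN)(TN+FP)(TN+FN))
Numerator = 514·372 − 413·263 = 82589
Denominator = √(927·777·785·635) = √359041074525 = 599200.3626
MCC = 82589 / 599200.3626 = 0.1378

0.1378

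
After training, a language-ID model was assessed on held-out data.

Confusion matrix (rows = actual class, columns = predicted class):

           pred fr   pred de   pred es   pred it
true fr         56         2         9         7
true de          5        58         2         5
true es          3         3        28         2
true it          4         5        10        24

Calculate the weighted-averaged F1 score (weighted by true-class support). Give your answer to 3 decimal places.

0.746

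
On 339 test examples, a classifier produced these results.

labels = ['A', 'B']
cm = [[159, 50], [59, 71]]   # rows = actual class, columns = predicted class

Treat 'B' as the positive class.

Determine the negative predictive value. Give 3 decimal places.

NPV = TN/(TN+FN) = 159/(159+59) = 0.729

0.729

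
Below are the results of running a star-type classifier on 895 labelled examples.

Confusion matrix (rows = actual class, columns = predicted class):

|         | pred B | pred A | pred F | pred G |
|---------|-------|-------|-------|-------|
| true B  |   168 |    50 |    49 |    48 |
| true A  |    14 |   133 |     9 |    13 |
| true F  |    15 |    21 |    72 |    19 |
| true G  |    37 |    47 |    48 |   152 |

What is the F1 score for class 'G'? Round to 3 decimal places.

0.589

F1 score = 2·TP/(2·TP+FP+FN).
G: TP=152, FP=48+13+19=80, FN=37+47+48=132 → 304/516 = 0.5891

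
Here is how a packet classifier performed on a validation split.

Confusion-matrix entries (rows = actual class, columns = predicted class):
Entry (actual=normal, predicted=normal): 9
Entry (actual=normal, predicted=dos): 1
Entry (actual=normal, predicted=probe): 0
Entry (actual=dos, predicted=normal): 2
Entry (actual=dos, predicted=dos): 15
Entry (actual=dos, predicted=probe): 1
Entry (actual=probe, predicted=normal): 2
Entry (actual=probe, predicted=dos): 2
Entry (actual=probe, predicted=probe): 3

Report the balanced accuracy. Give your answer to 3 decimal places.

Balanced accuracy = mean of per-class recall.
  normal: recall = 9/10 = 0.9000
  dos: recall = 15/18 = 0.8333
  probe: recall = 3/7 = 0.4286
Mean = (0.9000 + 0.8333 + 0.4286) / 3 = 0.721

0.721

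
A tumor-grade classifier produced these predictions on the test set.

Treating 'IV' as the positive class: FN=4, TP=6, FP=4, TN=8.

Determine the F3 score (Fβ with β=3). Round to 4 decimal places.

Fβ = (1+β²)·TP / ((1+β²)·TP + β²·FN + FP), with β²=9
= 10·6 / (10·6 + 9·4 + 4) = 0.6000

0.6000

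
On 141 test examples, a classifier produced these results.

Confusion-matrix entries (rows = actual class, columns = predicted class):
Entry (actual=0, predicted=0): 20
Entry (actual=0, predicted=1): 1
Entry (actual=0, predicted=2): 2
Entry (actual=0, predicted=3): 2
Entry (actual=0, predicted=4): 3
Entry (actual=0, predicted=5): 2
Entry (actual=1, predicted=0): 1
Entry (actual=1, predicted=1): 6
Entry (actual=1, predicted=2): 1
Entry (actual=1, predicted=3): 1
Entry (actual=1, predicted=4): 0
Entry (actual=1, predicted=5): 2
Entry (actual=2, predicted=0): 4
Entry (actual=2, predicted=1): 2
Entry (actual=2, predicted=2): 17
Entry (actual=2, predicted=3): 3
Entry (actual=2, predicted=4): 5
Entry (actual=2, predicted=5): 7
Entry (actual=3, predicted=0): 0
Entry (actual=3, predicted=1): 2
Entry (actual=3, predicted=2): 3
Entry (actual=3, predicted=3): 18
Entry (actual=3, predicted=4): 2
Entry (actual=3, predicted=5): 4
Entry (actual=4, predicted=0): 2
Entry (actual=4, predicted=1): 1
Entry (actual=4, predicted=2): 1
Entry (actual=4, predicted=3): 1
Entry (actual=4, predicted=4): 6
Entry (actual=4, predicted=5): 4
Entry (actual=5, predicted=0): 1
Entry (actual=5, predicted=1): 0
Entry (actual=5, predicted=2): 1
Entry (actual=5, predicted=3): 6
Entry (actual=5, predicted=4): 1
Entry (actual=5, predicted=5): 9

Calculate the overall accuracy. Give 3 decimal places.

Accuracy = trace / total = (20+6+17+18+6+9=76) / 141 = 76/141 = 0.539

0.539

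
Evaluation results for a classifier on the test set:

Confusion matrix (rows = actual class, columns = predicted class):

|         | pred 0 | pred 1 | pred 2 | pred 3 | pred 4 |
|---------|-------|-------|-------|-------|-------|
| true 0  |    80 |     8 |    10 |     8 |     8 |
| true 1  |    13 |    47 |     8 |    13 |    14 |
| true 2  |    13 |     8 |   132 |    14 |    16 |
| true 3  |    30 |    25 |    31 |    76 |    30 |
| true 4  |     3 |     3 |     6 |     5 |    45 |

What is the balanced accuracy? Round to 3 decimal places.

0.608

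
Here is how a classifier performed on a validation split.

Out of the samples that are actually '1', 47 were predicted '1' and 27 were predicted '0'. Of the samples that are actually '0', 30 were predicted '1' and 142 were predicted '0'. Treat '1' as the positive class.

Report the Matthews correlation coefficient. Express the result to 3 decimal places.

0.456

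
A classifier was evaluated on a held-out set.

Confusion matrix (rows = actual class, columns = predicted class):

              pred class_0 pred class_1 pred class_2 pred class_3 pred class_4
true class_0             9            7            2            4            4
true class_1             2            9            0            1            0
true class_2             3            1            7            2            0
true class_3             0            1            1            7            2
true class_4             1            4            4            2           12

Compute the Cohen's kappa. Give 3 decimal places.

0.399

Observed agreement pₒ = trace/N = 44/85 = 0.5176
Expected agreement pₑ = Σ (rowᵢ·colᵢ)/N² = (26·15 + 12·22 + 13·14 + 11·16 + 23·18)/85² = 0.1974
κ = (pₒ − pₑ)/(1 − pₑ) = (0.5176 − 0.1974)/(1 − 0.1974) = 0.399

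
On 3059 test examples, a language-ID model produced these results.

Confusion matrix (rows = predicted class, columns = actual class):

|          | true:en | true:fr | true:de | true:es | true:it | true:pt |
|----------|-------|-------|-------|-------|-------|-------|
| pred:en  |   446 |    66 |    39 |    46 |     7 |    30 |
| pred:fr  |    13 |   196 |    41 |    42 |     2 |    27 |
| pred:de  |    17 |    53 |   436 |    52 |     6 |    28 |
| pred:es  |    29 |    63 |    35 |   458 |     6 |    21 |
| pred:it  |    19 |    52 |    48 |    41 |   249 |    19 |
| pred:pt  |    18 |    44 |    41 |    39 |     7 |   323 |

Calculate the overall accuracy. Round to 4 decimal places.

Accuracy = trace / total = (446+196+436+458+249+323=2108) / 3059 = 2108/3059 = 0.6891

0.6891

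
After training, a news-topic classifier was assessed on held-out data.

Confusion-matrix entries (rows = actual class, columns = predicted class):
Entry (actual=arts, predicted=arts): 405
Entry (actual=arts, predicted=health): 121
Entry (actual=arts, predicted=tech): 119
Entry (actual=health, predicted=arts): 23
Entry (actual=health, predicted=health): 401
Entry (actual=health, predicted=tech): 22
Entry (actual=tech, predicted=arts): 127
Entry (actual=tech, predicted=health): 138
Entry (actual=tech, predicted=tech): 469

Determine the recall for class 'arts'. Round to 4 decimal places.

One-vs-rest for 'arts': TP = diagonal; FP = other classes predicted 'arts'; FN = 'arts' predicted as other.
recall = TP/(TP+FN).
arts: TP=405, FN=121+119=240 → 405/645 = 0.62791

0.6279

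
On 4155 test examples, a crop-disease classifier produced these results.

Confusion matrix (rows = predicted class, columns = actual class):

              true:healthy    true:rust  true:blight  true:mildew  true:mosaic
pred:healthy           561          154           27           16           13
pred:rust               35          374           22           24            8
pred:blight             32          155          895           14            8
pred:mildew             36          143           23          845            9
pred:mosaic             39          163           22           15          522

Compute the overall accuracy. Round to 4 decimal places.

0.7694

Accuracy = trace / total = (561+374+895+845+522=3197) / 4155 = 3197/4155 = 0.7694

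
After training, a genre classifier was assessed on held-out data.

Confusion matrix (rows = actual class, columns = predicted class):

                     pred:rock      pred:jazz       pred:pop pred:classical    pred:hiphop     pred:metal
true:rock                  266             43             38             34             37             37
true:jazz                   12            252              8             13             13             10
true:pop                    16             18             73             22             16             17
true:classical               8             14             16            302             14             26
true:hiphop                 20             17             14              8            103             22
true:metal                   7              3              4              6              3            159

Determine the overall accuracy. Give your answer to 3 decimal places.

0.691

Accuracy = trace / total = (266+252+73+302+103+159=1155) / 1671 = 1155/1671 = 0.691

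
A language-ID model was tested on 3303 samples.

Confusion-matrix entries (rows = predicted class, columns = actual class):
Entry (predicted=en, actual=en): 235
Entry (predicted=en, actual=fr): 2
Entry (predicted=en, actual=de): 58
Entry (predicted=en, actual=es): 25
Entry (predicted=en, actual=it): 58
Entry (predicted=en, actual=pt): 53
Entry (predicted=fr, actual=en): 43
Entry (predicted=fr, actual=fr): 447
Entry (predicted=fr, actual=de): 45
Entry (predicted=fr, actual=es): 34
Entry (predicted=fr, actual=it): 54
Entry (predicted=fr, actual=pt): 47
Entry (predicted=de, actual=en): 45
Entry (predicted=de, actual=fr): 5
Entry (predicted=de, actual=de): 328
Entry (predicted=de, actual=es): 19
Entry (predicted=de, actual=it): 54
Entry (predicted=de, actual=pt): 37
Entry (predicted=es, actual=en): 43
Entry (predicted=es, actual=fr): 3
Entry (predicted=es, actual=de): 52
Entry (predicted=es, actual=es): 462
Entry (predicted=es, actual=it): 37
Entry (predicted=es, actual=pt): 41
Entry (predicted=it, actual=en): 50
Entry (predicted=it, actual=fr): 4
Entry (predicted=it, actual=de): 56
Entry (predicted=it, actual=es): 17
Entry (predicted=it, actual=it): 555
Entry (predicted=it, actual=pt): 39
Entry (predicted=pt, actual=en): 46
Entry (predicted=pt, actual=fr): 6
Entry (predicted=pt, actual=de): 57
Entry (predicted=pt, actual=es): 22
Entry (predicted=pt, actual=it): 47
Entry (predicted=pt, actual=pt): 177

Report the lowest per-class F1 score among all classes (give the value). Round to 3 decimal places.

0.473

Per-class F1 score (2·TP/(2·TP+FP+FN)):
  en: TP=235, FP=2+58+25+58+53=196, FN=43+45+43+50+46=227 → 470/893 = 0.5263
  fr: TP=447, FP=43+45+34+54+47=223, FN=2+5+3+4+6=20 → 894/1137 = 0.7863
  de: TP=328, FP=45+5+19+54+37=160, FN=58+45+52+56+57=268 → 656/1084 = 0.6052
  es: TP=462, FP=43+3+52+37+41=176, FN=25+34+19+17+22=117 → 924/1217 = 0.7592
  it: TP=555, FP=50+4+56+17+39=166, FN=58+54+54+37+47=250 → 1110/1526 = 0.7274
  pt: TP=177, FP=46+6+57+22+47=178, FN=53+47+37+41+39=217 → 354/749 = 0.4726
Lowest is class 'pt' with F1 score = 0.473.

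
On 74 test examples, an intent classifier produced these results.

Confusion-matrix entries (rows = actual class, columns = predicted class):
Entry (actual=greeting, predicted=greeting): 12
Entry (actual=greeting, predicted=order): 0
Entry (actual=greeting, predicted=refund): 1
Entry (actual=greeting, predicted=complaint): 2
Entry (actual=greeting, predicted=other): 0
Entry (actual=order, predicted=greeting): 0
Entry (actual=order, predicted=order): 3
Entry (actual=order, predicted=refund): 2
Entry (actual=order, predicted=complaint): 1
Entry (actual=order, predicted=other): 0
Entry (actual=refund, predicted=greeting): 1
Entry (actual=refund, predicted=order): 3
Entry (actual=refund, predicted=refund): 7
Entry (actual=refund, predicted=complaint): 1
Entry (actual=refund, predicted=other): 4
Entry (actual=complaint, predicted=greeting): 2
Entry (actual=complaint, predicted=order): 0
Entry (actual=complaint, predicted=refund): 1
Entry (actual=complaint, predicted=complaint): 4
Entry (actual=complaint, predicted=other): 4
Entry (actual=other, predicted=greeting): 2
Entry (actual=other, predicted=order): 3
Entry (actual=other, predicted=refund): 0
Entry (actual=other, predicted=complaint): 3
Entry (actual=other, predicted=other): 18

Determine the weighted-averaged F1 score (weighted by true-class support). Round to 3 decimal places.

0.594

Per-class F1 score (2·TP/(2·TP+FP+FN)):
  greeting: TP=12, FP=0+1+2+2=5, FN=0+1+2+0=3 → 24/32 = 0.7500
  order: TP=3, FP=0+3+0+3=6, FN=0+2+1+0=3 → 6/15 = 0.4000
  refund: TP=7, FP=1+2+1+0=4, FN=1+3+1+4=9 → 14/27 = 0.5185
  complaint: TP=4, FP=2+1+1+3=7, FN=2+0+1+4=7 → 8/22 = 0.3636
  other: TP=18, FP=0+0+4+4=8, FN=2+3+0+3=8 → 36/52 = 0.6923
Weighted-F1 score = Σ (supportᵢ/N)·F1 scoreᵢ with N=74: (15/74)·0.7500 + (6/74)·0.4000 + (16/74)·0.5185 + (11/74)·0.3636 + (26/74)·0.6923 = 0.594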